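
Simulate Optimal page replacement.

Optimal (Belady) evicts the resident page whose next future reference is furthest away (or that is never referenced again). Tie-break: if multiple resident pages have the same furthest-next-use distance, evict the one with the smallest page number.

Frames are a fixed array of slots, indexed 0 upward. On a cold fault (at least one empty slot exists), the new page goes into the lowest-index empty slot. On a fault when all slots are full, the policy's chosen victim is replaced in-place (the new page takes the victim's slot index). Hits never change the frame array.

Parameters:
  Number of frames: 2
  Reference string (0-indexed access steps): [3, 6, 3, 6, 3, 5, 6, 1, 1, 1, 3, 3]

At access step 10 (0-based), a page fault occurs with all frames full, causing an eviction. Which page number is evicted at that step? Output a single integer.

Step 0: ref 3 -> FAULT, frames=[3,-]
Step 1: ref 6 -> FAULT, frames=[3,6]
Step 2: ref 3 -> HIT, frames=[3,6]
Step 3: ref 6 -> HIT, frames=[3,6]
Step 4: ref 3 -> HIT, frames=[3,6]
Step 5: ref 5 -> FAULT, evict 3, frames=[5,6]
Step 6: ref 6 -> HIT, frames=[5,6]
Step 7: ref 1 -> FAULT, evict 5, frames=[1,6]
Step 8: ref 1 -> HIT, frames=[1,6]
Step 9: ref 1 -> HIT, frames=[1,6]
Step 10: ref 3 -> FAULT, evict 1, frames=[3,6]
At step 10: evicted page 1

Answer: 1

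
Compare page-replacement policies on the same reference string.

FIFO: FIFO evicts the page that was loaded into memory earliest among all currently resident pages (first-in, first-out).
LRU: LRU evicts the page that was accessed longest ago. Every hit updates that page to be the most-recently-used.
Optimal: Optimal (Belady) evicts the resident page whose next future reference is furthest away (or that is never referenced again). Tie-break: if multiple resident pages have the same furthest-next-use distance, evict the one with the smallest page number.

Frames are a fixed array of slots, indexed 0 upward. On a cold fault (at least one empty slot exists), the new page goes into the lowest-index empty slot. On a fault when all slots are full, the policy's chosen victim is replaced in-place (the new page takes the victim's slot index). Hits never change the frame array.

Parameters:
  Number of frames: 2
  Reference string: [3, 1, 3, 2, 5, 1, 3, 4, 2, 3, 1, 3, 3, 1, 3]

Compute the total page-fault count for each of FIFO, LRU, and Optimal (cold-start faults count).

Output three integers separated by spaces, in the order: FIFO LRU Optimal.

--- FIFO ---
  step 0: ref 3 -> FAULT, frames=[3,-] (faults so far: 1)
  step 1: ref 1 -> FAULT, frames=[3,1] (faults so far: 2)
  step 2: ref 3 -> HIT, frames=[3,1] (faults so far: 2)
  step 3: ref 2 -> FAULT, evict 3, frames=[2,1] (faults so far: 3)
  step 4: ref 5 -> FAULT, evict 1, frames=[2,5] (faults so far: 4)
  step 5: ref 1 -> FAULT, evict 2, frames=[1,5] (faults so far: 5)
  step 6: ref 3 -> FAULT, evict 5, frames=[1,3] (faults so far: 6)
  step 7: ref 4 -> FAULT, evict 1, frames=[4,3] (faults so far: 7)
  step 8: ref 2 -> FAULT, evict 3, frames=[4,2] (faults so far: 8)
  step 9: ref 3 -> FAULT, evict 4, frames=[3,2] (faults so far: 9)
  step 10: ref 1 -> FAULT, evict 2, frames=[3,1] (faults so far: 10)
  step 11: ref 3 -> HIT, frames=[3,1] (faults so far: 10)
  step 12: ref 3 -> HIT, frames=[3,1] (faults so far: 10)
  step 13: ref 1 -> HIT, frames=[3,1] (faults so far: 10)
  step 14: ref 3 -> HIT, frames=[3,1] (faults so far: 10)
  FIFO total faults: 10
--- LRU ---
  step 0: ref 3 -> FAULT, frames=[3,-] (faults so far: 1)
  step 1: ref 1 -> FAULT, frames=[3,1] (faults so far: 2)
  step 2: ref 3 -> HIT, frames=[3,1] (faults so far: 2)
  step 3: ref 2 -> FAULT, evict 1, frames=[3,2] (faults so far: 3)
  step 4: ref 5 -> FAULT, evict 3, frames=[5,2] (faults so far: 4)
  step 5: ref 1 -> FAULT, evict 2, frames=[5,1] (faults so far: 5)
  step 6: ref 3 -> FAULT, evict 5, frames=[3,1] (faults so far: 6)
  step 7: ref 4 -> FAULT, evict 1, frames=[3,4] (faults so far: 7)
  step 8: ref 2 -> FAULT, evict 3, frames=[2,4] (faults so far: 8)
  step 9: ref 3 -> FAULT, evict 4, frames=[2,3] (faults so far: 9)
  step 10: ref 1 -> FAULT, evict 2, frames=[1,3] (faults so far: 10)
  step 11: ref 3 -> HIT, frames=[1,3] (faults so far: 10)
  step 12: ref 3 -> HIT, frames=[1,3] (faults so far: 10)
  step 13: ref 1 -> HIT, frames=[1,3] (faults so far: 10)
  step 14: ref 3 -> HIT, frames=[1,3] (faults so far: 10)
  LRU total faults: 10
--- Optimal ---
  step 0: ref 3 -> FAULT, frames=[3,-] (faults so far: 1)
  step 1: ref 1 -> FAULT, frames=[3,1] (faults so far: 2)
  step 2: ref 3 -> HIT, frames=[3,1] (faults so far: 2)
  step 3: ref 2 -> FAULT, evict 3, frames=[2,1] (faults so far: 3)
  step 4: ref 5 -> FAULT, evict 2, frames=[5,1] (faults so far: 4)
  step 5: ref 1 -> HIT, frames=[5,1] (faults so far: 4)
  step 6: ref 3 -> FAULT, evict 5, frames=[3,1] (faults so far: 5)
  step 7: ref 4 -> FAULT, evict 1, frames=[3,4] (faults so far: 6)
  step 8: ref 2 -> FAULT, evict 4, frames=[3,2] (faults so far: 7)
  step 9: ref 3 -> HIT, frames=[3,2] (faults so far: 7)
  step 10: ref 1 -> FAULT, evict 2, frames=[3,1] (faults so far: 8)
  step 11: ref 3 -> HIT, frames=[3,1] (faults so far: 8)
  step 12: ref 3 -> HIT, frames=[3,1] (faults so far: 8)
  step 13: ref 1 -> HIT, frames=[3,1] (faults so far: 8)
  step 14: ref 3 -> HIT, frames=[3,1] (faults so far: 8)
  Optimal total faults: 8

Answer: 10 10 8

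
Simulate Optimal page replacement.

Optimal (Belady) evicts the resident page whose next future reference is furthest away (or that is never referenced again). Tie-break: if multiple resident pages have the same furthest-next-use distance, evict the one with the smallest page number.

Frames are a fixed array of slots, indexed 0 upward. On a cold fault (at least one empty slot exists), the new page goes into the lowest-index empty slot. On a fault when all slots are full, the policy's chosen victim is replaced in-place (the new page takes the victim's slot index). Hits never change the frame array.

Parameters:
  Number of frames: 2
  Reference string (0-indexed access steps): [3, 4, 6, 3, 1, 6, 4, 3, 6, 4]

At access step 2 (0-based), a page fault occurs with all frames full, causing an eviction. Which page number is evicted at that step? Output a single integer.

Answer: 4

Derivation:
Step 0: ref 3 -> FAULT, frames=[3,-]
Step 1: ref 4 -> FAULT, frames=[3,4]
Step 2: ref 6 -> FAULT, evict 4, frames=[3,6]
At step 2: evicted page 4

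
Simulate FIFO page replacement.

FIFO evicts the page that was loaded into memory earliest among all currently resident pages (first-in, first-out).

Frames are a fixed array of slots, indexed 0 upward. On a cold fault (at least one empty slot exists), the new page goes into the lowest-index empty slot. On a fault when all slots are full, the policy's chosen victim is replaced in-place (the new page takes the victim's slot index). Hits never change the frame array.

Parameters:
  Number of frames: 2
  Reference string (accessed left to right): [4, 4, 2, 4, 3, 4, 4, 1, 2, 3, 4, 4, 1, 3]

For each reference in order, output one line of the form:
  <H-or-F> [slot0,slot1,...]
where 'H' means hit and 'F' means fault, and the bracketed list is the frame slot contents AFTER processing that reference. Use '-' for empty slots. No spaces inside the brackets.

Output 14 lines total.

F [4,-]
H [4,-]
F [4,2]
H [4,2]
F [3,2]
F [3,4]
H [3,4]
F [1,4]
F [1,2]
F [3,2]
F [3,4]
H [3,4]
F [1,4]
F [1,3]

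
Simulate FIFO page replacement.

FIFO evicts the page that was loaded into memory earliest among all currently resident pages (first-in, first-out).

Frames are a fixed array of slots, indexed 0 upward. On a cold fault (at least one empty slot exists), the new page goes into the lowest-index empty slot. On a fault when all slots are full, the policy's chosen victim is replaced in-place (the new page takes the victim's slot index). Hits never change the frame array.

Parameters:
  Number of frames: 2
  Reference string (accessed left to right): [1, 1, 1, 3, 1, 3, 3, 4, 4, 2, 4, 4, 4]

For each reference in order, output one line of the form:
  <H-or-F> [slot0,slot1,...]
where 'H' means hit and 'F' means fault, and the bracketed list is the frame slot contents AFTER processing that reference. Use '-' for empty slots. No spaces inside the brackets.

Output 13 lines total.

F [1,-]
H [1,-]
H [1,-]
F [1,3]
H [1,3]
H [1,3]
H [1,3]
F [4,3]
H [4,3]
F [4,2]
H [4,2]
H [4,2]
H [4,2]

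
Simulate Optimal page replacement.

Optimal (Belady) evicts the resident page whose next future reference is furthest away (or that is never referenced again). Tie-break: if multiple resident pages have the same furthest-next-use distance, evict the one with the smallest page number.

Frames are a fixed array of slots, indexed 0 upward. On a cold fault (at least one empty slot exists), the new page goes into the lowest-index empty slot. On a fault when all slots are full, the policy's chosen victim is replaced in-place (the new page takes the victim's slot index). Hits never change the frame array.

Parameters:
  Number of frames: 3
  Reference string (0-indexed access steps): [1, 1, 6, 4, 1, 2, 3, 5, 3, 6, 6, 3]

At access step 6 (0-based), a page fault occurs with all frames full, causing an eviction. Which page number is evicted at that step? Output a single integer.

Answer: 2

Derivation:
Step 0: ref 1 -> FAULT, frames=[1,-,-]
Step 1: ref 1 -> HIT, frames=[1,-,-]
Step 2: ref 6 -> FAULT, frames=[1,6,-]
Step 3: ref 4 -> FAULT, frames=[1,6,4]
Step 4: ref 1 -> HIT, frames=[1,6,4]
Step 5: ref 2 -> FAULT, evict 1, frames=[2,6,4]
Step 6: ref 3 -> FAULT, evict 2, frames=[3,6,4]
At step 6: evicted page 2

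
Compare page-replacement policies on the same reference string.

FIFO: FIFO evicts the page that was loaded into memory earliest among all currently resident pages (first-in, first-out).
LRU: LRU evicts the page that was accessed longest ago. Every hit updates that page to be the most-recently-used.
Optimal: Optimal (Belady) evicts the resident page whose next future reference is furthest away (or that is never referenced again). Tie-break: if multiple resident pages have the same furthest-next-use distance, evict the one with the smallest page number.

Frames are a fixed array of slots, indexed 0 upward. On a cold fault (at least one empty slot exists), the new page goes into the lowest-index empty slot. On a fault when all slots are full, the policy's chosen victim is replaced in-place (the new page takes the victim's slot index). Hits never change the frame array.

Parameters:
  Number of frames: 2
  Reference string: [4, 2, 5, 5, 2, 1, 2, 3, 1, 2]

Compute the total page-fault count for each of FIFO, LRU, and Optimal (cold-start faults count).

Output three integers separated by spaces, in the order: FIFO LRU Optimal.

Answer: 8 7 6

Derivation:
--- FIFO ---
  step 0: ref 4 -> FAULT, frames=[4,-] (faults so far: 1)
  step 1: ref 2 -> FAULT, frames=[4,2] (faults so far: 2)
  step 2: ref 5 -> FAULT, evict 4, frames=[5,2] (faults so far: 3)
  step 3: ref 5 -> HIT, frames=[5,2] (faults so far: 3)
  step 4: ref 2 -> HIT, frames=[5,2] (faults so far: 3)
  step 5: ref 1 -> FAULT, evict 2, frames=[5,1] (faults so far: 4)
  step 6: ref 2 -> FAULT, evict 5, frames=[2,1] (faults so far: 5)
  step 7: ref 3 -> FAULT, evict 1, frames=[2,3] (faults so far: 6)
  step 8: ref 1 -> FAULT, evict 2, frames=[1,3] (faults so far: 7)
  step 9: ref 2 -> FAULT, evict 3, frames=[1,2] (faults so far: 8)
  FIFO total faults: 8
--- LRU ---
  step 0: ref 4 -> FAULT, frames=[4,-] (faults so far: 1)
  step 1: ref 2 -> FAULT, frames=[4,2] (faults so far: 2)
  step 2: ref 5 -> FAULT, evict 4, frames=[5,2] (faults so far: 3)
  step 3: ref 5 -> HIT, frames=[5,2] (faults so far: 3)
  step 4: ref 2 -> HIT, frames=[5,2] (faults so far: 3)
  step 5: ref 1 -> FAULT, evict 5, frames=[1,2] (faults so far: 4)
  step 6: ref 2 -> HIT, frames=[1,2] (faults so far: 4)
  step 7: ref 3 -> FAULT, evict 1, frames=[3,2] (faults so far: 5)
  step 8: ref 1 -> FAULT, evict 2, frames=[3,1] (faults so far: 6)
  step 9: ref 2 -> FAULT, evict 3, frames=[2,1] (faults so far: 7)
  LRU total faults: 7
--- Optimal ---
  step 0: ref 4 -> FAULT, frames=[4,-] (faults so far: 1)
  step 1: ref 2 -> FAULT, frames=[4,2] (faults so far: 2)
  step 2: ref 5 -> FAULT, evict 4, frames=[5,2] (faults so far: 3)
  step 3: ref 5 -> HIT, frames=[5,2] (faults so far: 3)
  step 4: ref 2 -> HIT, frames=[5,2] (faults so far: 3)
  step 5: ref 1 -> FAULT, evict 5, frames=[1,2] (faults so far: 4)
  step 6: ref 2 -> HIT, frames=[1,2] (faults so far: 4)
  step 7: ref 3 -> FAULT, evict 2, frames=[1,3] (faults so far: 5)
  step 8: ref 1 -> HIT, frames=[1,3] (faults so far: 5)
  step 9: ref 2 -> FAULT, evict 1, frames=[2,3] (faults so far: 6)
  Optimal total faults: 6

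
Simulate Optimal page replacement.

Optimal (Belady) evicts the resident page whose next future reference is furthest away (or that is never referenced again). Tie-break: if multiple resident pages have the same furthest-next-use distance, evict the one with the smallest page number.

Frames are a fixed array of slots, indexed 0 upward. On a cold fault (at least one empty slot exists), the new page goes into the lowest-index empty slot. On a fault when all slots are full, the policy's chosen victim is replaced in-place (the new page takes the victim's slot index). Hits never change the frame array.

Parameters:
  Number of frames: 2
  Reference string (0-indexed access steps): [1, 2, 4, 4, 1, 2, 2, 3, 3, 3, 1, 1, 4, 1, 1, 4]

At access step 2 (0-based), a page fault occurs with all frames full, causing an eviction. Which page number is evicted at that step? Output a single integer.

Answer: 2

Derivation:
Step 0: ref 1 -> FAULT, frames=[1,-]
Step 1: ref 2 -> FAULT, frames=[1,2]
Step 2: ref 4 -> FAULT, evict 2, frames=[1,4]
At step 2: evicted page 2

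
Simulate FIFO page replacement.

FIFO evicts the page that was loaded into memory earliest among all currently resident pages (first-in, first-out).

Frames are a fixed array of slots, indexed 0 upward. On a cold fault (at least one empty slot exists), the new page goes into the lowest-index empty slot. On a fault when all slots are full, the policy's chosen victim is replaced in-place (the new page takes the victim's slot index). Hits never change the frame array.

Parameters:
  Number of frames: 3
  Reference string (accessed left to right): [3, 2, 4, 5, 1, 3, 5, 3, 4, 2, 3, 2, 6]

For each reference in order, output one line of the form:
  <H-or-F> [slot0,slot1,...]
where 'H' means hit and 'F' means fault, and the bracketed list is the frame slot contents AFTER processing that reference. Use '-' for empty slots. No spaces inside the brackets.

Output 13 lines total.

F [3,-,-]
F [3,2,-]
F [3,2,4]
F [5,2,4]
F [5,1,4]
F [5,1,3]
H [5,1,3]
H [5,1,3]
F [4,1,3]
F [4,2,3]
H [4,2,3]
H [4,2,3]
F [4,2,6]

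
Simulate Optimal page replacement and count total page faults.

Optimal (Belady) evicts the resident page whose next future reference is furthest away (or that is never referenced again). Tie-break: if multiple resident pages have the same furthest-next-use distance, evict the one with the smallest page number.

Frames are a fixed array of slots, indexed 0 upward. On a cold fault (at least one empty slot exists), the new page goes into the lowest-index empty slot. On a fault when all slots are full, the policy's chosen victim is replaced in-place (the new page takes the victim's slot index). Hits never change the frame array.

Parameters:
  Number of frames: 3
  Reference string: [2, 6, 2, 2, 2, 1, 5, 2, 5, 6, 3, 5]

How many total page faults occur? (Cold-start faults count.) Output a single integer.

Answer: 5

Derivation:
Step 0: ref 2 → FAULT, frames=[2,-,-]
Step 1: ref 6 → FAULT, frames=[2,6,-]
Step 2: ref 2 → HIT, frames=[2,6,-]
Step 3: ref 2 → HIT, frames=[2,6,-]
Step 4: ref 2 → HIT, frames=[2,6,-]
Step 5: ref 1 → FAULT, frames=[2,6,1]
Step 6: ref 5 → FAULT (evict 1), frames=[2,6,5]
Step 7: ref 2 → HIT, frames=[2,6,5]
Step 8: ref 5 → HIT, frames=[2,6,5]
Step 9: ref 6 → HIT, frames=[2,6,5]
Step 10: ref 3 → FAULT (evict 2), frames=[3,6,5]
Step 11: ref 5 → HIT, frames=[3,6,5]
Total faults: 5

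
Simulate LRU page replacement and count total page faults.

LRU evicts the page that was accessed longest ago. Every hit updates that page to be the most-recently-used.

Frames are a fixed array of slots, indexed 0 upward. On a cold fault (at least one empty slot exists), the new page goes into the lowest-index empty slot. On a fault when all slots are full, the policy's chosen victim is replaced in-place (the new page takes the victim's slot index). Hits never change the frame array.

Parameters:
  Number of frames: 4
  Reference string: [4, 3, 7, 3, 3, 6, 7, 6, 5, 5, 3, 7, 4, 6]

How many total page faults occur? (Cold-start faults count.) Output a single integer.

Step 0: ref 4 → FAULT, frames=[4,-,-,-]
Step 1: ref 3 → FAULT, frames=[4,3,-,-]
Step 2: ref 7 → FAULT, frames=[4,3,7,-]
Step 3: ref 3 → HIT, frames=[4,3,7,-]
Step 4: ref 3 → HIT, frames=[4,3,7,-]
Step 5: ref 6 → FAULT, frames=[4,3,7,6]
Step 6: ref 7 → HIT, frames=[4,3,7,6]
Step 7: ref 6 → HIT, frames=[4,3,7,6]
Step 8: ref 5 → FAULT (evict 4), frames=[5,3,7,6]
Step 9: ref 5 → HIT, frames=[5,3,7,6]
Step 10: ref 3 → HIT, frames=[5,3,7,6]
Step 11: ref 7 → HIT, frames=[5,3,7,6]
Step 12: ref 4 → FAULT (evict 6), frames=[5,3,7,4]
Step 13: ref 6 → FAULT (evict 5), frames=[6,3,7,4]
Total faults: 7

Answer: 7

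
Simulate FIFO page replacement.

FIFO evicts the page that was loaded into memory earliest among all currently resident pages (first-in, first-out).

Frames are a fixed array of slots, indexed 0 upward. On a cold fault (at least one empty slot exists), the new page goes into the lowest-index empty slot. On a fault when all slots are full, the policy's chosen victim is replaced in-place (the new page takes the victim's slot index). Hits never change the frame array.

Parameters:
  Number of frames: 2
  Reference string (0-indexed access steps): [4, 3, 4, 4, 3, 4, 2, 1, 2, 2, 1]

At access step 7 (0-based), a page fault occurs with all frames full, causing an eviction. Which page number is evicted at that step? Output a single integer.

Step 0: ref 4 -> FAULT, frames=[4,-]
Step 1: ref 3 -> FAULT, frames=[4,3]
Step 2: ref 4 -> HIT, frames=[4,3]
Step 3: ref 4 -> HIT, frames=[4,3]
Step 4: ref 3 -> HIT, frames=[4,3]
Step 5: ref 4 -> HIT, frames=[4,3]
Step 6: ref 2 -> FAULT, evict 4, frames=[2,3]
Step 7: ref 1 -> FAULT, evict 3, frames=[2,1]
At step 7: evicted page 3

Answer: 3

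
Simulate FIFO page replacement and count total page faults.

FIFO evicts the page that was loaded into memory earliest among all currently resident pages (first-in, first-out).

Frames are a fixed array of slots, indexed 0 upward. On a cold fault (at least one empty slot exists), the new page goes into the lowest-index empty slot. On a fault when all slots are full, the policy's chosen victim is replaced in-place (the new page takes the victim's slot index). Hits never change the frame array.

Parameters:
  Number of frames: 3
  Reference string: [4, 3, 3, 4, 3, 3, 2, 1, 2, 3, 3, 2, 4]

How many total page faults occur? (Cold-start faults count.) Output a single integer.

Answer: 5

Derivation:
Step 0: ref 4 → FAULT, frames=[4,-,-]
Step 1: ref 3 → FAULT, frames=[4,3,-]
Step 2: ref 3 → HIT, frames=[4,3,-]
Step 3: ref 4 → HIT, frames=[4,3,-]
Step 4: ref 3 → HIT, frames=[4,3,-]
Step 5: ref 3 → HIT, frames=[4,3,-]
Step 6: ref 2 → FAULT, frames=[4,3,2]
Step 7: ref 1 → FAULT (evict 4), frames=[1,3,2]
Step 8: ref 2 → HIT, frames=[1,3,2]
Step 9: ref 3 → HIT, frames=[1,3,2]
Step 10: ref 3 → HIT, frames=[1,3,2]
Step 11: ref 2 → HIT, frames=[1,3,2]
Step 12: ref 4 → FAULT (evict 3), frames=[1,4,2]
Total faults: 5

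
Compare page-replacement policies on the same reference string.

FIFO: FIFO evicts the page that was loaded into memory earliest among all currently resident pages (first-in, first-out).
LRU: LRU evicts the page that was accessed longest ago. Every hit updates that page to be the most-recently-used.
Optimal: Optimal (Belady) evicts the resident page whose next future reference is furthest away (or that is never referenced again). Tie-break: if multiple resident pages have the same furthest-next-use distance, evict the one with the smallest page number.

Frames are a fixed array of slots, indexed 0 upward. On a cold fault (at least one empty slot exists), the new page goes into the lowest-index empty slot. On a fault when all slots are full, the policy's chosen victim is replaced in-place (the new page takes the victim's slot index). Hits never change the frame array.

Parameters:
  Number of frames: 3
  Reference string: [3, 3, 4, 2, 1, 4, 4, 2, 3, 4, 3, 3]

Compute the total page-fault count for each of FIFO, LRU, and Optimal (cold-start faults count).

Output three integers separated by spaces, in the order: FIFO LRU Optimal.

--- FIFO ---
  step 0: ref 3 -> FAULT, frames=[3,-,-] (faults so far: 1)
  step 1: ref 3 -> HIT, frames=[3,-,-] (faults so far: 1)
  step 2: ref 4 -> FAULT, frames=[3,4,-] (faults so far: 2)
  step 3: ref 2 -> FAULT, frames=[3,4,2] (faults so far: 3)
  step 4: ref 1 -> FAULT, evict 3, frames=[1,4,2] (faults so far: 4)
  step 5: ref 4 -> HIT, frames=[1,4,2] (faults so far: 4)
  step 6: ref 4 -> HIT, frames=[1,4,2] (faults so far: 4)
  step 7: ref 2 -> HIT, frames=[1,4,2] (faults so far: 4)
  step 8: ref 3 -> FAULT, evict 4, frames=[1,3,2] (faults so far: 5)
  step 9: ref 4 -> FAULT, evict 2, frames=[1,3,4] (faults so far: 6)
  step 10: ref 3 -> HIT, frames=[1,3,4] (faults so far: 6)
  step 11: ref 3 -> HIT, frames=[1,3,4] (faults so far: 6)
  FIFO total faults: 6
--- LRU ---
  step 0: ref 3 -> FAULT, frames=[3,-,-] (faults so far: 1)
  step 1: ref 3 -> HIT, frames=[3,-,-] (faults so far: 1)
  step 2: ref 4 -> FAULT, frames=[3,4,-] (faults so far: 2)
  step 3: ref 2 -> FAULT, frames=[3,4,2] (faults so far: 3)
  step 4: ref 1 -> FAULT, evict 3, frames=[1,4,2] (faults so far: 4)
  step 5: ref 4 -> HIT, frames=[1,4,2] (faults so far: 4)
  step 6: ref 4 -> HIT, frames=[1,4,2] (faults so far: 4)
  step 7: ref 2 -> HIT, frames=[1,4,2] (faults so far: 4)
  step 8: ref 3 -> FAULT, evict 1, frames=[3,4,2] (faults so far: 5)
  step 9: ref 4 -> HIT, frames=[3,4,2] (faults so far: 5)
  step 10: ref 3 -> HIT, frames=[3,4,2] (faults so far: 5)
  step 11: ref 3 -> HIT, frames=[3,4,2] (faults so far: 5)
  LRU total faults: 5
--- Optimal ---
  step 0: ref 3 -> FAULT, frames=[3,-,-] (faults so far: 1)
  step 1: ref 3 -> HIT, frames=[3,-,-] (faults so far: 1)
  step 2: ref 4 -> FAULT, frames=[3,4,-] (faults so far: 2)
  step 3: ref 2 -> FAULT, frames=[3,4,2] (faults so far: 3)
  step 4: ref 1 -> FAULT, evict 3, frames=[1,4,2] (faults so far: 4)
  step 5: ref 4 -> HIT, frames=[1,4,2] (faults so far: 4)
  step 6: ref 4 -> HIT, frames=[1,4,2] (faults so far: 4)
  step 7: ref 2 -> HIT, frames=[1,4,2] (faults so far: 4)
  step 8: ref 3 -> FAULT, evict 1, frames=[3,4,2] (faults so far: 5)
  step 9: ref 4 -> HIT, frames=[3,4,2] (faults so far: 5)
  step 10: ref 3 -> HIT, frames=[3,4,2] (faults so far: 5)
  step 11: ref 3 -> HIT, frames=[3,4,2] (faults so far: 5)
  Optimal total faults: 5

Answer: 6 5 5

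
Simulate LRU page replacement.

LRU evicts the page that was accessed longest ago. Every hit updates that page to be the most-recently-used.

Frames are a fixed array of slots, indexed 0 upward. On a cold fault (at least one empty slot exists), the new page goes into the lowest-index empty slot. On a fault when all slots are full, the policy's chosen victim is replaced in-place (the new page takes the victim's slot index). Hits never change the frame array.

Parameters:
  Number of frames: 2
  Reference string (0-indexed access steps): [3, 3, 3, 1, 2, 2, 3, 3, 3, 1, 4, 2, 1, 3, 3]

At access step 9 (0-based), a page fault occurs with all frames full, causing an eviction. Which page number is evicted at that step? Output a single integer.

Step 0: ref 3 -> FAULT, frames=[3,-]
Step 1: ref 3 -> HIT, frames=[3,-]
Step 2: ref 3 -> HIT, frames=[3,-]
Step 3: ref 1 -> FAULT, frames=[3,1]
Step 4: ref 2 -> FAULT, evict 3, frames=[2,1]
Step 5: ref 2 -> HIT, frames=[2,1]
Step 6: ref 3 -> FAULT, evict 1, frames=[2,3]
Step 7: ref 3 -> HIT, frames=[2,3]
Step 8: ref 3 -> HIT, frames=[2,3]
Step 9: ref 1 -> FAULT, evict 2, frames=[1,3]
At step 9: evicted page 2

Answer: 2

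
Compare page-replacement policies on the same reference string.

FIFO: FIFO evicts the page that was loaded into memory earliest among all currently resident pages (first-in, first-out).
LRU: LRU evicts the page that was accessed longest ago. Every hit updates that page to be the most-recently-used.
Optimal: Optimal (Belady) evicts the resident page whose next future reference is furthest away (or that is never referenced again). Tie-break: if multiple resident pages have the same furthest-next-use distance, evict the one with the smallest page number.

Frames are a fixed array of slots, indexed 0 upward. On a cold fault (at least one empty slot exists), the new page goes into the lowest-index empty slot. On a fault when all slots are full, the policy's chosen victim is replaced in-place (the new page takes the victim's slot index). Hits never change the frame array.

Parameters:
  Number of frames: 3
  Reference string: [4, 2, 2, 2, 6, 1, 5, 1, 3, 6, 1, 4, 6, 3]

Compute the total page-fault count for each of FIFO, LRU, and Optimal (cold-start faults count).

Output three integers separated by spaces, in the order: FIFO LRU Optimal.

--- FIFO ---
  step 0: ref 4 -> FAULT, frames=[4,-,-] (faults so far: 1)
  step 1: ref 2 -> FAULT, frames=[4,2,-] (faults so far: 2)
  step 2: ref 2 -> HIT, frames=[4,2,-] (faults so far: 2)
  step 3: ref 2 -> HIT, frames=[4,2,-] (faults so far: 2)
  step 4: ref 6 -> FAULT, frames=[4,2,6] (faults so far: 3)
  step 5: ref 1 -> FAULT, evict 4, frames=[1,2,6] (faults so far: 4)
  step 6: ref 5 -> FAULT, evict 2, frames=[1,5,6] (faults so far: 5)
  step 7: ref 1 -> HIT, frames=[1,5,6] (faults so far: 5)
  step 8: ref 3 -> FAULT, evict 6, frames=[1,5,3] (faults so far: 6)
  step 9: ref 6 -> FAULT, evict 1, frames=[6,5,3] (faults so far: 7)
  step 10: ref 1 -> FAULT, evict 5, frames=[6,1,3] (faults so far: 8)
  step 11: ref 4 -> FAULT, evict 3, frames=[6,1,4] (faults so far: 9)
  step 12: ref 6 -> HIT, frames=[6,1,4] (faults so far: 9)
  step 13: ref 3 -> FAULT, evict 6, frames=[3,1,4] (faults so far: 10)
  FIFO total faults: 10
--- LRU ---
  step 0: ref 4 -> FAULT, frames=[4,-,-] (faults so far: 1)
  step 1: ref 2 -> FAULT, frames=[4,2,-] (faults so far: 2)
  step 2: ref 2 -> HIT, frames=[4,2,-] (faults so far: 2)
  step 3: ref 2 -> HIT, frames=[4,2,-] (faults so far: 2)
  step 4: ref 6 -> FAULT, frames=[4,2,6] (faults so far: 3)
  step 5: ref 1 -> FAULT, evict 4, frames=[1,2,6] (faults so far: 4)
  step 6: ref 5 -> FAULT, evict 2, frames=[1,5,6] (faults so far: 5)
  step 7: ref 1 -> HIT, frames=[1,5,6] (faults so far: 5)
  step 8: ref 3 -> FAULT, evict 6, frames=[1,5,3] (faults so far: 6)
  step 9: ref 6 -> FAULT, evict 5, frames=[1,6,3] (faults so far: 7)
  step 10: ref 1 -> HIT, frames=[1,6,3] (faults so far: 7)
  step 11: ref 4 -> FAULT, evict 3, frames=[1,6,4] (faults so far: 8)
  step 12: ref 6 -> HIT, frames=[1,6,4] (faults so far: 8)
  step 13: ref 3 -> FAULT, evict 1, frames=[3,6,4] (faults so far: 9)
  LRU total faults: 9
--- Optimal ---
  step 0: ref 4 -> FAULT, frames=[4,-,-] (faults so far: 1)
  step 1: ref 2 -> FAULT, frames=[4,2,-] (faults so far: 2)
  step 2: ref 2 -> HIT, frames=[4,2,-] (faults so far: 2)
  step 3: ref 2 -> HIT, frames=[4,2,-] (faults so far: 2)
  step 4: ref 6 -> FAULT, frames=[4,2,6] (faults so far: 3)
  step 5: ref 1 -> FAULT, evict 2, frames=[4,1,6] (faults so far: 4)
  step 6: ref 5 -> FAULT, evict 4, frames=[5,1,6] (faults so far: 5)
  step 7: ref 1 -> HIT, frames=[5,1,6] (faults so far: 5)
  step 8: ref 3 -> FAULT, evict 5, frames=[3,1,6] (faults so far: 6)
  step 9: ref 6 -> HIT, frames=[3,1,6] (faults so far: 6)
  step 10: ref 1 -> HIT, frames=[3,1,6] (faults so far: 6)
  step 11: ref 4 -> FAULT, evict 1, frames=[3,4,6] (faults so far: 7)
  step 12: ref 6 -> HIT, frames=[3,4,6] (faults so far: 7)
  step 13: ref 3 -> HIT, frames=[3,4,6] (faults so far: 7)
  Optimal total faults: 7

Answer: 10 9 7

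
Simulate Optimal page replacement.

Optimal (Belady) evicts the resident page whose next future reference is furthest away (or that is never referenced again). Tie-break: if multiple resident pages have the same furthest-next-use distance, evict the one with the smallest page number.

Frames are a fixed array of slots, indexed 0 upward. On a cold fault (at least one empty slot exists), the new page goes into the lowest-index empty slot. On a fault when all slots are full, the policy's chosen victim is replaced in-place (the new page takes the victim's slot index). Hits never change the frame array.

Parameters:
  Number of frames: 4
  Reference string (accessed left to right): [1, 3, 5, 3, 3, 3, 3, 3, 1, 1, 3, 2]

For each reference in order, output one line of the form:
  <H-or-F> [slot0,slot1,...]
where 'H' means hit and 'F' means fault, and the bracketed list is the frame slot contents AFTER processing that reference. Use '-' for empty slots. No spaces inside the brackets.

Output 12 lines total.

F [1,-,-,-]
F [1,3,-,-]
F [1,3,5,-]
H [1,3,5,-]
H [1,3,5,-]
H [1,3,5,-]
H [1,3,5,-]
H [1,3,5,-]
H [1,3,5,-]
H [1,3,5,-]
H [1,3,5,-]
F [1,3,5,2]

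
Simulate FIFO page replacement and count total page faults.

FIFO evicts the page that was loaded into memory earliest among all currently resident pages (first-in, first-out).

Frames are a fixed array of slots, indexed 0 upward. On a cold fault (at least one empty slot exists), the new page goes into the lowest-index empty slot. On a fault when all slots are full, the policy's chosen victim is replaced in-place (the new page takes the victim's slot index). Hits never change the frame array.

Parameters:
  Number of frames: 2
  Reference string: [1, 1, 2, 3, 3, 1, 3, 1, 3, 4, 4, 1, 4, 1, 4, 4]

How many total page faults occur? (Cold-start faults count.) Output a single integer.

Answer: 5

Derivation:
Step 0: ref 1 → FAULT, frames=[1,-]
Step 1: ref 1 → HIT, frames=[1,-]
Step 2: ref 2 → FAULT, frames=[1,2]
Step 3: ref 3 → FAULT (evict 1), frames=[3,2]
Step 4: ref 3 → HIT, frames=[3,2]
Step 5: ref 1 → FAULT (evict 2), frames=[3,1]
Step 6: ref 3 → HIT, frames=[3,1]
Step 7: ref 1 → HIT, frames=[3,1]
Step 8: ref 3 → HIT, frames=[3,1]
Step 9: ref 4 → FAULT (evict 3), frames=[4,1]
Step 10: ref 4 → HIT, frames=[4,1]
Step 11: ref 1 → HIT, frames=[4,1]
Step 12: ref 4 → HIT, frames=[4,1]
Step 13: ref 1 → HIT, frames=[4,1]
Step 14: ref 4 → HIT, frames=[4,1]
Step 15: ref 4 → HIT, frames=[4,1]
Total faults: 5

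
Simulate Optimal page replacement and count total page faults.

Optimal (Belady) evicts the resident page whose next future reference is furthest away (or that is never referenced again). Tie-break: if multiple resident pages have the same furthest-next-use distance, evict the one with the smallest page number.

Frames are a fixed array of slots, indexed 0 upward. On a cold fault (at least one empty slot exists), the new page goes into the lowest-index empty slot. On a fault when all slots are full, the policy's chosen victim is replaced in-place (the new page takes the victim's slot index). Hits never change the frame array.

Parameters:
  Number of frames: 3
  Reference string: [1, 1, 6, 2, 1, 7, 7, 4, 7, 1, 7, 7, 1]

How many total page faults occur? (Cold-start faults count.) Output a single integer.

Step 0: ref 1 → FAULT, frames=[1,-,-]
Step 1: ref 1 → HIT, frames=[1,-,-]
Step 2: ref 6 → FAULT, frames=[1,6,-]
Step 3: ref 2 → FAULT, frames=[1,6,2]
Step 4: ref 1 → HIT, frames=[1,6,2]
Step 5: ref 7 → FAULT (evict 2), frames=[1,6,7]
Step 6: ref 7 → HIT, frames=[1,6,7]
Step 7: ref 4 → FAULT (evict 6), frames=[1,4,7]
Step 8: ref 7 → HIT, frames=[1,4,7]
Step 9: ref 1 → HIT, frames=[1,4,7]
Step 10: ref 7 → HIT, frames=[1,4,7]
Step 11: ref 7 → HIT, frames=[1,4,7]
Step 12: ref 1 → HIT, frames=[1,4,7]
Total faults: 5

Answer: 5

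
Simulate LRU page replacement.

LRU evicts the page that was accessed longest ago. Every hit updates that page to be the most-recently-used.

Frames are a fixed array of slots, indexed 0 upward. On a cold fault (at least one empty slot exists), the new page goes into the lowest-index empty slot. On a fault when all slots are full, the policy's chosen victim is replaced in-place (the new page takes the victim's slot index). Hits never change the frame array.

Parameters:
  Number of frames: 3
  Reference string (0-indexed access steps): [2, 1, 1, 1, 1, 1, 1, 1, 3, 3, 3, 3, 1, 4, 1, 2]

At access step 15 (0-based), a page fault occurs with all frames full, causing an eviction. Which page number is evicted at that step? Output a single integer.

Step 0: ref 2 -> FAULT, frames=[2,-,-]
Step 1: ref 1 -> FAULT, frames=[2,1,-]
Step 2: ref 1 -> HIT, frames=[2,1,-]
Step 3: ref 1 -> HIT, frames=[2,1,-]
Step 4: ref 1 -> HIT, frames=[2,1,-]
Step 5: ref 1 -> HIT, frames=[2,1,-]
Step 6: ref 1 -> HIT, frames=[2,1,-]
Step 7: ref 1 -> HIT, frames=[2,1,-]
Step 8: ref 3 -> FAULT, frames=[2,1,3]
Step 9: ref 3 -> HIT, frames=[2,1,3]
Step 10: ref 3 -> HIT, frames=[2,1,3]
Step 11: ref 3 -> HIT, frames=[2,1,3]
Step 12: ref 1 -> HIT, frames=[2,1,3]
Step 13: ref 4 -> FAULT, evict 2, frames=[4,1,3]
Step 14: ref 1 -> HIT, frames=[4,1,3]
Step 15: ref 2 -> FAULT, evict 3, frames=[4,1,2]
At step 15: evicted page 3

Answer: 3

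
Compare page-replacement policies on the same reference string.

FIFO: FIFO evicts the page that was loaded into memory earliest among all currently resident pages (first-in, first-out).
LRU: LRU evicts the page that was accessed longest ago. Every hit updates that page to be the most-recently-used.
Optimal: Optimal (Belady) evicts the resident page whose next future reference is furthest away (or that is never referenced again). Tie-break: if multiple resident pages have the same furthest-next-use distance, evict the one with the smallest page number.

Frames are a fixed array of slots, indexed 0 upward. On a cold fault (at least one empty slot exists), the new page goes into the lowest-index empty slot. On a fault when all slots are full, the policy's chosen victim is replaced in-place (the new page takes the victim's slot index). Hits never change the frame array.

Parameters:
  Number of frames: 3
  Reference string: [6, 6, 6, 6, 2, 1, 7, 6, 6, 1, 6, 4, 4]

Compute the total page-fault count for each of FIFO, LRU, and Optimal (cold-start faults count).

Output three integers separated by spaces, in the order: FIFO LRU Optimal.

--- FIFO ---
  step 0: ref 6 -> FAULT, frames=[6,-,-] (faults so far: 1)
  step 1: ref 6 -> HIT, frames=[6,-,-] (faults so far: 1)
  step 2: ref 6 -> HIT, frames=[6,-,-] (faults so far: 1)
  step 3: ref 6 -> HIT, frames=[6,-,-] (faults so far: 1)
  step 4: ref 2 -> FAULT, frames=[6,2,-] (faults so far: 2)
  step 5: ref 1 -> FAULT, frames=[6,2,1] (faults so far: 3)
  step 6: ref 7 -> FAULT, evict 6, frames=[7,2,1] (faults so far: 4)
  step 7: ref 6 -> FAULT, evict 2, frames=[7,6,1] (faults so far: 5)
  step 8: ref 6 -> HIT, frames=[7,6,1] (faults so far: 5)
  step 9: ref 1 -> HIT, frames=[7,6,1] (faults so far: 5)
  step 10: ref 6 -> HIT, frames=[7,6,1] (faults so far: 5)
  step 11: ref 4 -> FAULT, evict 1, frames=[7,6,4] (faults so far: 6)
  step 12: ref 4 -> HIT, frames=[7,6,4] (faults so far: 6)
  FIFO total faults: 6
--- LRU ---
  step 0: ref 6 -> FAULT, frames=[6,-,-] (faults so far: 1)
  step 1: ref 6 -> HIT, frames=[6,-,-] (faults so far: 1)
  step 2: ref 6 -> HIT, frames=[6,-,-] (faults so far: 1)
  step 3: ref 6 -> HIT, frames=[6,-,-] (faults so far: 1)
  step 4: ref 2 -> FAULT, frames=[6,2,-] (faults so far: 2)
  step 5: ref 1 -> FAULT, frames=[6,2,1] (faults so far: 3)
  step 6: ref 7 -> FAULT, evict 6, frames=[7,2,1] (faults so far: 4)
  step 7: ref 6 -> FAULT, evict 2, frames=[7,6,1] (faults so far: 5)
  step 8: ref 6 -> HIT, frames=[7,6,1] (faults so far: 5)
  step 9: ref 1 -> HIT, frames=[7,6,1] (faults so far: 5)
  step 10: ref 6 -> HIT, frames=[7,6,1] (faults so far: 5)
  step 11: ref 4 -> FAULT, evict 7, frames=[4,6,1] (faults so far: 6)
  step 12: ref 4 -> HIT, frames=[4,6,1] (faults so far: 6)
  LRU total faults: 6
--- Optimal ---
  step 0: ref 6 -> FAULT, frames=[6,-,-] (faults so far: 1)
  step 1: ref 6 -> HIT, frames=[6,-,-] (faults so far: 1)
  step 2: ref 6 -> HIT, frames=[6,-,-] (faults so far: 1)
  step 3: ref 6 -> HIT, frames=[6,-,-] (faults so far: 1)
  step 4: ref 2 -> FAULT, frames=[6,2,-] (faults so far: 2)
  step 5: ref 1 -> FAULT, frames=[6,2,1] (faults so far: 3)
  step 6: ref 7 -> FAULT, evict 2, frames=[6,7,1] (faults so far: 4)
  step 7: ref 6 -> HIT, frames=[6,7,1] (faults so far: 4)
  step 8: ref 6 -> HIT, frames=[6,7,1] (faults so far: 4)
  step 9: ref 1 -> HIT, frames=[6,7,1] (faults so far: 4)
  step 10: ref 6 -> HIT, frames=[6,7,1] (faults so far: 4)
  step 11: ref 4 -> FAULT, evict 1, frames=[6,7,4] (faults so far: 5)
  step 12: ref 4 -> HIT, frames=[6,7,4] (faults so far: 5)
  Optimal total faults: 5

Answer: 6 6 5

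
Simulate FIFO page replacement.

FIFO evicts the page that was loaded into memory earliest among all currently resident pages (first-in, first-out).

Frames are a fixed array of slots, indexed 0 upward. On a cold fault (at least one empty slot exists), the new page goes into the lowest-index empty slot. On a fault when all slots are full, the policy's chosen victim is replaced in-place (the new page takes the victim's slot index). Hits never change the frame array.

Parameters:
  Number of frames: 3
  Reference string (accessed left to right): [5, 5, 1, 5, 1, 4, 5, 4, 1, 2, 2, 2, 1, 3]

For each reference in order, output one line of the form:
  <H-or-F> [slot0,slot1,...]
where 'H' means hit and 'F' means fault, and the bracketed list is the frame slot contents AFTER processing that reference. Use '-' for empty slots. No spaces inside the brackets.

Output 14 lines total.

F [5,-,-]
H [5,-,-]
F [5,1,-]
H [5,1,-]
H [5,1,-]
F [5,1,4]
H [5,1,4]
H [5,1,4]
H [5,1,4]
F [2,1,4]
H [2,1,4]
H [2,1,4]
H [2,1,4]
F [2,3,4]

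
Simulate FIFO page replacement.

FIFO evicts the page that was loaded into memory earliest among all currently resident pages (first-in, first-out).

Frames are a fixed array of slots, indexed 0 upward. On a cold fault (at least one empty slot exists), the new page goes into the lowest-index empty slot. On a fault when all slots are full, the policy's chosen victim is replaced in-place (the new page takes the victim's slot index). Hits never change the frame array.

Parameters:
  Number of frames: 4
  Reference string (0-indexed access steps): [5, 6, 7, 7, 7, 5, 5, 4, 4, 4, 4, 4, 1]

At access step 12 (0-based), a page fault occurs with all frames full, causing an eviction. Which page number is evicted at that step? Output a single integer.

Step 0: ref 5 -> FAULT, frames=[5,-,-,-]
Step 1: ref 6 -> FAULT, frames=[5,6,-,-]
Step 2: ref 7 -> FAULT, frames=[5,6,7,-]
Step 3: ref 7 -> HIT, frames=[5,6,7,-]
Step 4: ref 7 -> HIT, frames=[5,6,7,-]
Step 5: ref 5 -> HIT, frames=[5,6,7,-]
Step 6: ref 5 -> HIT, frames=[5,6,7,-]
Step 7: ref 4 -> FAULT, frames=[5,6,7,4]
Step 8: ref 4 -> HIT, frames=[5,6,7,4]
Step 9: ref 4 -> HIT, frames=[5,6,7,4]
Step 10: ref 4 -> HIT, frames=[5,6,7,4]
Step 11: ref 4 -> HIT, frames=[5,6,7,4]
Step 12: ref 1 -> FAULT, evict 5, frames=[1,6,7,4]
At step 12: evicted page 5

Answer: 5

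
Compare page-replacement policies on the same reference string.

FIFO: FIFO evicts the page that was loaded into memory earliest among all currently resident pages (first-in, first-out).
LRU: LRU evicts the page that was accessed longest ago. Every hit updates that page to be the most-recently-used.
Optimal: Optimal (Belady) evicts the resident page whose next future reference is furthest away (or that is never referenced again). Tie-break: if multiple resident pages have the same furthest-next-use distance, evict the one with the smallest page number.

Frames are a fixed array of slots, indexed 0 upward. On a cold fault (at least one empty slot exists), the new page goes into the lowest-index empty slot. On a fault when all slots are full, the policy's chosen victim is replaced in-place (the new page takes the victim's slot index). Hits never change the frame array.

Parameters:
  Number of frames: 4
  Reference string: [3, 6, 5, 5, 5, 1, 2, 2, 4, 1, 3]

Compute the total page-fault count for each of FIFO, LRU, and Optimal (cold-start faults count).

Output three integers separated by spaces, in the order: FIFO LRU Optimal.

--- FIFO ---
  step 0: ref 3 -> FAULT, frames=[3,-,-,-] (faults so far: 1)
  step 1: ref 6 -> FAULT, frames=[3,6,-,-] (faults so far: 2)
  step 2: ref 5 -> FAULT, frames=[3,6,5,-] (faults so far: 3)
  step 3: ref 5 -> HIT, frames=[3,6,5,-] (faults so far: 3)
  step 4: ref 5 -> HIT, frames=[3,6,5,-] (faults so far: 3)
  step 5: ref 1 -> FAULT, frames=[3,6,5,1] (faults so far: 4)
  step 6: ref 2 -> FAULT, evict 3, frames=[2,6,5,1] (faults so far: 5)
  step 7: ref 2 -> HIT, frames=[2,6,5,1] (faults so far: 5)
  step 8: ref 4 -> FAULT, evict 6, frames=[2,4,5,1] (faults so far: 6)
  step 9: ref 1 -> HIT, frames=[2,4,5,1] (faults so far: 6)
  step 10: ref 3 -> FAULT, evict 5, frames=[2,4,3,1] (faults so far: 7)
  FIFO total faults: 7
--- LRU ---
  step 0: ref 3 -> FAULT, frames=[3,-,-,-] (faults so far: 1)
  step 1: ref 6 -> FAULT, frames=[3,6,-,-] (faults so far: 2)
  step 2: ref 5 -> FAULT, frames=[3,6,5,-] (faults so far: 3)
  step 3: ref 5 -> HIT, frames=[3,6,5,-] (faults so far: 3)
  step 4: ref 5 -> HIT, frames=[3,6,5,-] (faults so far: 3)
  step 5: ref 1 -> FAULT, frames=[3,6,5,1] (faults so far: 4)
  step 6: ref 2 -> FAULT, evict 3, frames=[2,6,5,1] (faults so far: 5)
  step 7: ref 2 -> HIT, frames=[2,6,5,1] (faults so far: 5)
  step 8: ref 4 -> FAULT, evict 6, frames=[2,4,5,1] (faults so far: 6)
  step 9: ref 1 -> HIT, frames=[2,4,5,1] (faults so far: 6)
  step 10: ref 3 -> FAULT, evict 5, frames=[2,4,3,1] (faults so far: 7)
  LRU total faults: 7
--- Optimal ---
  step 0: ref 3 -> FAULT, frames=[3,-,-,-] (faults so far: 1)
  step 1: ref 6 -> FAULT, frames=[3,6,-,-] (faults so far: 2)
  step 2: ref 5 -> FAULT, frames=[3,6,5,-] (faults so far: 3)
  step 3: ref 5 -> HIT, frames=[3,6,5,-] (faults so far: 3)
  step 4: ref 5 -> HIT, frames=[3,6,5,-] (faults so far: 3)
  step 5: ref 1 -> FAULT, frames=[3,6,5,1] (faults so far: 4)
  step 6: ref 2 -> FAULT, evict 5, frames=[3,6,2,1] (faults so far: 5)
  step 7: ref 2 -> HIT, frames=[3,6,2,1] (faults so far: 5)
  step 8: ref 4 -> FAULT, evict 2, frames=[3,6,4,1] (faults so far: 6)
  step 9: ref 1 -> HIT, frames=[3,6,4,1] (faults so far: 6)
  step 10: ref 3 -> HIT, frames=[3,6,4,1] (faults so far: 6)
  Optimal total faults: 6

Answer: 7 7 6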